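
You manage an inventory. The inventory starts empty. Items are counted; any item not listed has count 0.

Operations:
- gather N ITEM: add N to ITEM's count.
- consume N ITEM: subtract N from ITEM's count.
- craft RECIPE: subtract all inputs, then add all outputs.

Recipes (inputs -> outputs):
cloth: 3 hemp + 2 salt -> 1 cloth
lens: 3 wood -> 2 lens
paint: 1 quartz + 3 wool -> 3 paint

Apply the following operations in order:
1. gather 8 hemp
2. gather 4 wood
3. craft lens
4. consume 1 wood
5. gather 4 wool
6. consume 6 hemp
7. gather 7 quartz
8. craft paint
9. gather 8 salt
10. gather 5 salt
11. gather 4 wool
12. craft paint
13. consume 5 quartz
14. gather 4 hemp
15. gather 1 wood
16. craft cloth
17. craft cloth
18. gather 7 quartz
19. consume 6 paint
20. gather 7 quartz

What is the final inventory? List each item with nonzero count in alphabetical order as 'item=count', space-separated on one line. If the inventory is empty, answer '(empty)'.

Answer: cloth=2 lens=2 quartz=14 salt=9 wood=1 wool=2

Derivation:
After 1 (gather 8 hemp): hemp=8
After 2 (gather 4 wood): hemp=8 wood=4
After 3 (craft lens): hemp=8 lens=2 wood=1
After 4 (consume 1 wood): hemp=8 lens=2
After 5 (gather 4 wool): hemp=8 lens=2 wool=4
After 6 (consume 6 hemp): hemp=2 lens=2 wool=4
After 7 (gather 7 quartz): hemp=2 lens=2 quartz=7 wool=4
After 8 (craft paint): hemp=2 lens=2 paint=3 quartz=6 wool=1
After 9 (gather 8 salt): hemp=2 lens=2 paint=3 quartz=6 salt=8 wool=1
After 10 (gather 5 salt): hemp=2 lens=2 paint=3 quartz=6 salt=13 wool=1
After 11 (gather 4 wool): hemp=2 lens=2 paint=3 quartz=6 salt=13 wool=5
After 12 (craft paint): hemp=2 lens=2 paint=6 quartz=5 salt=13 wool=2
After 13 (consume 5 quartz): hemp=2 lens=2 paint=6 salt=13 wool=2
After 14 (gather 4 hemp): hemp=6 lens=2 paint=6 salt=13 wool=2
After 15 (gather 1 wood): hemp=6 lens=2 paint=6 salt=13 wood=1 wool=2
After 16 (craft cloth): cloth=1 hemp=3 lens=2 paint=6 salt=11 wood=1 wool=2
After 17 (craft cloth): cloth=2 lens=2 paint=6 salt=9 wood=1 wool=2
After 18 (gather 7 quartz): cloth=2 lens=2 paint=6 quartz=7 salt=9 wood=1 wool=2
After 19 (consume 6 paint): cloth=2 lens=2 quartz=7 salt=9 wood=1 wool=2
After 20 (gather 7 quartz): cloth=2 lens=2 quartz=14 salt=9 wood=1 wool=2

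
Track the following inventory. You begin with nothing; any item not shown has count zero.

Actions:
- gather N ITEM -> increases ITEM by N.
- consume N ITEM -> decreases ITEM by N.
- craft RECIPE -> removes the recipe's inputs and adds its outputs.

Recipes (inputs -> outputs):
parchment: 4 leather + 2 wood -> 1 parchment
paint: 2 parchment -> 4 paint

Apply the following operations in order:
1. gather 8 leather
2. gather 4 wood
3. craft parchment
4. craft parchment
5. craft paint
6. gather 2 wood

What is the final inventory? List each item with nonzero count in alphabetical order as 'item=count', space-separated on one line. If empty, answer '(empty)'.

After 1 (gather 8 leather): leather=8
After 2 (gather 4 wood): leather=8 wood=4
After 3 (craft parchment): leather=4 parchment=1 wood=2
After 4 (craft parchment): parchment=2
After 5 (craft paint): paint=4
After 6 (gather 2 wood): paint=4 wood=2

Answer: paint=4 wood=2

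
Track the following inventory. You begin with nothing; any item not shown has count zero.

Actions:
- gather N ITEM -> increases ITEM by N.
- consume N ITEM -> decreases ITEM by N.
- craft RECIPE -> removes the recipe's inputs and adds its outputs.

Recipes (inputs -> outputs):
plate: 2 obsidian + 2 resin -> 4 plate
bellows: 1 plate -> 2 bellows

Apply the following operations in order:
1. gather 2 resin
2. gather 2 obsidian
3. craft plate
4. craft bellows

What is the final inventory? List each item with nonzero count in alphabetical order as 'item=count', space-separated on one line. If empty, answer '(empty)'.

Answer: bellows=2 plate=3

Derivation:
After 1 (gather 2 resin): resin=2
After 2 (gather 2 obsidian): obsidian=2 resin=2
After 3 (craft plate): plate=4
After 4 (craft bellows): bellows=2 plate=3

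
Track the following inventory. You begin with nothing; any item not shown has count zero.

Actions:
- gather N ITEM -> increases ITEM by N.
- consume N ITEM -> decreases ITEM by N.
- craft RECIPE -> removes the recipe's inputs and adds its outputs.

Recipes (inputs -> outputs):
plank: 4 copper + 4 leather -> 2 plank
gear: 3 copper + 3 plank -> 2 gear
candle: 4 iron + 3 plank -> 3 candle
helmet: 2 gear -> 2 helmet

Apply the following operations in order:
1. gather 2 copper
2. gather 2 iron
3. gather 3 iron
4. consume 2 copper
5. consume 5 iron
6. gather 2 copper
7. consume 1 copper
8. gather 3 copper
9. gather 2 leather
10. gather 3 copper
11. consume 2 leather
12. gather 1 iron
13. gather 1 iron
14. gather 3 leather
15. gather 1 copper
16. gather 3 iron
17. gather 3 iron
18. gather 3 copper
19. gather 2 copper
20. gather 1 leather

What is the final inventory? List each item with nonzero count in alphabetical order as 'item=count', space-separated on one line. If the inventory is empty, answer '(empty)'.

Answer: copper=13 iron=8 leather=4

Derivation:
After 1 (gather 2 copper): copper=2
After 2 (gather 2 iron): copper=2 iron=2
After 3 (gather 3 iron): copper=2 iron=5
After 4 (consume 2 copper): iron=5
After 5 (consume 5 iron): (empty)
After 6 (gather 2 copper): copper=2
After 7 (consume 1 copper): copper=1
After 8 (gather 3 copper): copper=4
After 9 (gather 2 leather): copper=4 leather=2
After 10 (gather 3 copper): copper=7 leather=2
After 11 (consume 2 leather): copper=7
After 12 (gather 1 iron): copper=7 iron=1
After 13 (gather 1 iron): copper=7 iron=2
After 14 (gather 3 leather): copper=7 iron=2 leather=3
After 15 (gather 1 copper): copper=8 iron=2 leather=3
After 16 (gather 3 iron): copper=8 iron=5 leather=3
After 17 (gather 3 iron): copper=8 iron=8 leather=3
After 18 (gather 3 copper): copper=11 iron=8 leather=3
After 19 (gather 2 copper): copper=13 iron=8 leather=3
After 20 (gather 1 leather): copper=13 iron=8 leather=4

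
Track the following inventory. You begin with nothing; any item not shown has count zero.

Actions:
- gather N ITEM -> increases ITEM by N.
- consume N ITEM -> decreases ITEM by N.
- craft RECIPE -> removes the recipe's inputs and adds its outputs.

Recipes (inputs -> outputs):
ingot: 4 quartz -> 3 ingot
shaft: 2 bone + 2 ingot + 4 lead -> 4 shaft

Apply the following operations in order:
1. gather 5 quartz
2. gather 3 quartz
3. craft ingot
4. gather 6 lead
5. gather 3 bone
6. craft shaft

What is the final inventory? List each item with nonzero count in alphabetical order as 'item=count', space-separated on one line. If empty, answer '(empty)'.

After 1 (gather 5 quartz): quartz=5
After 2 (gather 3 quartz): quartz=8
After 3 (craft ingot): ingot=3 quartz=4
After 4 (gather 6 lead): ingot=3 lead=6 quartz=4
After 5 (gather 3 bone): bone=3 ingot=3 lead=6 quartz=4
After 6 (craft shaft): bone=1 ingot=1 lead=2 quartz=4 shaft=4

Answer: bone=1 ingot=1 lead=2 quartz=4 shaft=4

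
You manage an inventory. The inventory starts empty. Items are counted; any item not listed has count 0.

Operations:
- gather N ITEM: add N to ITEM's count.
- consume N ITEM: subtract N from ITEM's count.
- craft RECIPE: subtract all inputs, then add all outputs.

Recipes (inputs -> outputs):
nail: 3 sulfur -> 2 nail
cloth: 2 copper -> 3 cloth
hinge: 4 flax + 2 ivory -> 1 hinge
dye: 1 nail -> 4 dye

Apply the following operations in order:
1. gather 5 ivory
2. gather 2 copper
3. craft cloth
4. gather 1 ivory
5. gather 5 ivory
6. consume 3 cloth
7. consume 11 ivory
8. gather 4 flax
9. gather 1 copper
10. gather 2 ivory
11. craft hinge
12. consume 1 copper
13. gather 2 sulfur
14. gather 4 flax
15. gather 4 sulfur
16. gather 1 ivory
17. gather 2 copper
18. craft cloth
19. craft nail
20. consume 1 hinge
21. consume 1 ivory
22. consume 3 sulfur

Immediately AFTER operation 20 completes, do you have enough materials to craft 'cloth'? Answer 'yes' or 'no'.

Answer: no

Derivation:
After 1 (gather 5 ivory): ivory=5
After 2 (gather 2 copper): copper=2 ivory=5
After 3 (craft cloth): cloth=3 ivory=5
After 4 (gather 1 ivory): cloth=3 ivory=6
After 5 (gather 5 ivory): cloth=3 ivory=11
After 6 (consume 3 cloth): ivory=11
After 7 (consume 11 ivory): (empty)
After 8 (gather 4 flax): flax=4
After 9 (gather 1 copper): copper=1 flax=4
After 10 (gather 2 ivory): copper=1 flax=4 ivory=2
After 11 (craft hinge): copper=1 hinge=1
After 12 (consume 1 copper): hinge=1
After 13 (gather 2 sulfur): hinge=1 sulfur=2
After 14 (gather 4 flax): flax=4 hinge=1 sulfur=2
After 15 (gather 4 sulfur): flax=4 hinge=1 sulfur=6
After 16 (gather 1 ivory): flax=4 hinge=1 ivory=1 sulfur=6
After 17 (gather 2 copper): copper=2 flax=4 hinge=1 ivory=1 sulfur=6
After 18 (craft cloth): cloth=3 flax=4 hinge=1 ivory=1 sulfur=6
After 19 (craft nail): cloth=3 flax=4 hinge=1 ivory=1 nail=2 sulfur=3
After 20 (consume 1 hinge): cloth=3 flax=4 ivory=1 nail=2 sulfur=3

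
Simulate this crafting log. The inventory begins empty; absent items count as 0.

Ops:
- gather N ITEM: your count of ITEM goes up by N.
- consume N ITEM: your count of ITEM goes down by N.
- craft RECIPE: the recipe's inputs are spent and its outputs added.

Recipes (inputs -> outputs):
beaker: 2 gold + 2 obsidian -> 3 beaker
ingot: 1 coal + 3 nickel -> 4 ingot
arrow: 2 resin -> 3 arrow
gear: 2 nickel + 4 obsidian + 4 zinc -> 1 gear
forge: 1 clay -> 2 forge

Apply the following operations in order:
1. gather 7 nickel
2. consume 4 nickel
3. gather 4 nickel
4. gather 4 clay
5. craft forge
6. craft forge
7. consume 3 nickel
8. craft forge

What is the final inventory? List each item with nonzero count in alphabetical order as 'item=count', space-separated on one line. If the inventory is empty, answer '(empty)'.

After 1 (gather 7 nickel): nickel=7
After 2 (consume 4 nickel): nickel=3
After 3 (gather 4 nickel): nickel=7
After 4 (gather 4 clay): clay=4 nickel=7
After 5 (craft forge): clay=3 forge=2 nickel=7
After 6 (craft forge): clay=2 forge=4 nickel=7
After 7 (consume 3 nickel): clay=2 forge=4 nickel=4
After 8 (craft forge): clay=1 forge=6 nickel=4

Answer: clay=1 forge=6 nickel=4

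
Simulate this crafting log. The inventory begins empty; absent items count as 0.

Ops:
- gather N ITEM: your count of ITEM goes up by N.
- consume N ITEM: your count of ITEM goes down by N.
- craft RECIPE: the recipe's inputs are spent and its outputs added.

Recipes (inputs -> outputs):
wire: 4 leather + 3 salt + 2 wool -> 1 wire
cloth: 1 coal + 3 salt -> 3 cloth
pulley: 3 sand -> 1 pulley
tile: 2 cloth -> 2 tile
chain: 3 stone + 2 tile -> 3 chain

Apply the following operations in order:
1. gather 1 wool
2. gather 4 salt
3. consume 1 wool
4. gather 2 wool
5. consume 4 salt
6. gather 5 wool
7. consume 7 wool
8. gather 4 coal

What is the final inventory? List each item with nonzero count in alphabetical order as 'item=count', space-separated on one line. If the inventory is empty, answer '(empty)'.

Answer: coal=4

Derivation:
After 1 (gather 1 wool): wool=1
After 2 (gather 4 salt): salt=4 wool=1
After 3 (consume 1 wool): salt=4
After 4 (gather 2 wool): salt=4 wool=2
After 5 (consume 4 salt): wool=2
After 6 (gather 5 wool): wool=7
After 7 (consume 7 wool): (empty)
After 8 (gather 4 coal): coal=4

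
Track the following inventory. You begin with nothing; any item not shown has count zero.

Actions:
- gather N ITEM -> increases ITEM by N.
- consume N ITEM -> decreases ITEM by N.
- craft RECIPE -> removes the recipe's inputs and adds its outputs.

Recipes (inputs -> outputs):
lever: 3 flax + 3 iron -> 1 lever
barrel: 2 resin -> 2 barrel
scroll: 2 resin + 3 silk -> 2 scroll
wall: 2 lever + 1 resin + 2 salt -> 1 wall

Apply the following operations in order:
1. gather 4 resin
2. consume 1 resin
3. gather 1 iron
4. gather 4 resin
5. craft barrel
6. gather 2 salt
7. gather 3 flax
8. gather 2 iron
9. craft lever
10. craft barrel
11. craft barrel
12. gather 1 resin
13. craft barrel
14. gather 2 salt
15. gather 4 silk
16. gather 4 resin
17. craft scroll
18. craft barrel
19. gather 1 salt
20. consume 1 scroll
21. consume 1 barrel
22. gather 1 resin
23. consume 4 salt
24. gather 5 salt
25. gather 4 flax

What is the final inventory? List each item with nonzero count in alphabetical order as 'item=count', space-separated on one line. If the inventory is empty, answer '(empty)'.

After 1 (gather 4 resin): resin=4
After 2 (consume 1 resin): resin=3
After 3 (gather 1 iron): iron=1 resin=3
After 4 (gather 4 resin): iron=1 resin=7
After 5 (craft barrel): barrel=2 iron=1 resin=5
After 6 (gather 2 salt): barrel=2 iron=1 resin=5 salt=2
After 7 (gather 3 flax): barrel=2 flax=3 iron=1 resin=5 salt=2
After 8 (gather 2 iron): barrel=2 flax=3 iron=3 resin=5 salt=2
After 9 (craft lever): barrel=2 lever=1 resin=5 salt=2
After 10 (craft barrel): barrel=4 lever=1 resin=3 salt=2
After 11 (craft barrel): barrel=6 lever=1 resin=1 salt=2
After 12 (gather 1 resin): barrel=6 lever=1 resin=2 salt=2
After 13 (craft barrel): barrel=8 lever=1 salt=2
After 14 (gather 2 salt): barrel=8 lever=1 salt=4
After 15 (gather 4 silk): barrel=8 lever=1 salt=4 silk=4
After 16 (gather 4 resin): barrel=8 lever=1 resin=4 salt=4 silk=4
After 17 (craft scroll): barrel=8 lever=1 resin=2 salt=4 scroll=2 silk=1
After 18 (craft barrel): barrel=10 lever=1 salt=4 scroll=2 silk=1
After 19 (gather 1 salt): barrel=10 lever=1 salt=5 scroll=2 silk=1
After 20 (consume 1 scroll): barrel=10 lever=1 salt=5 scroll=1 silk=1
After 21 (consume 1 barrel): barrel=9 lever=1 salt=5 scroll=1 silk=1
After 22 (gather 1 resin): barrel=9 lever=1 resin=1 salt=5 scroll=1 silk=1
After 23 (consume 4 salt): barrel=9 lever=1 resin=1 salt=1 scroll=1 silk=1
After 24 (gather 5 salt): barrel=9 lever=1 resin=1 salt=6 scroll=1 silk=1
After 25 (gather 4 flax): barrel=9 flax=4 lever=1 resin=1 salt=6 scroll=1 silk=1

Answer: barrel=9 flax=4 lever=1 resin=1 salt=6 scroll=1 silk=1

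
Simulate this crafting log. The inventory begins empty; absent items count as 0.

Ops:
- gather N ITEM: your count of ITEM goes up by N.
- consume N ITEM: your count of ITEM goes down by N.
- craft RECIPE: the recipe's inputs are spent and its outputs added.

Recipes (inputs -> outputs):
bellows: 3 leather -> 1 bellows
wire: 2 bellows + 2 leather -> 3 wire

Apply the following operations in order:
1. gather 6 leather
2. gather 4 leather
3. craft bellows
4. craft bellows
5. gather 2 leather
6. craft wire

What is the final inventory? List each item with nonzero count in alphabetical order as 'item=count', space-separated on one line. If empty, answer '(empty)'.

After 1 (gather 6 leather): leather=6
After 2 (gather 4 leather): leather=10
After 3 (craft bellows): bellows=1 leather=7
After 4 (craft bellows): bellows=2 leather=4
After 5 (gather 2 leather): bellows=2 leather=6
After 6 (craft wire): leather=4 wire=3

Answer: leather=4 wire=3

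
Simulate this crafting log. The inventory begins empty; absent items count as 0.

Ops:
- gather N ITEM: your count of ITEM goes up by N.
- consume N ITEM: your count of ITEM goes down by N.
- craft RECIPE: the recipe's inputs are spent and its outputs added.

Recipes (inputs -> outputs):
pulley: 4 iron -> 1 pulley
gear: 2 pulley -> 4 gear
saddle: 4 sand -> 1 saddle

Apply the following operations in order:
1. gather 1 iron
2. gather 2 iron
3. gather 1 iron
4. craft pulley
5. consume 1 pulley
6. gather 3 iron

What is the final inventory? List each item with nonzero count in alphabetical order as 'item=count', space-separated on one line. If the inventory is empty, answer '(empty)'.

Answer: iron=3

Derivation:
After 1 (gather 1 iron): iron=1
After 2 (gather 2 iron): iron=3
After 3 (gather 1 iron): iron=4
After 4 (craft pulley): pulley=1
After 5 (consume 1 pulley): (empty)
After 6 (gather 3 iron): iron=3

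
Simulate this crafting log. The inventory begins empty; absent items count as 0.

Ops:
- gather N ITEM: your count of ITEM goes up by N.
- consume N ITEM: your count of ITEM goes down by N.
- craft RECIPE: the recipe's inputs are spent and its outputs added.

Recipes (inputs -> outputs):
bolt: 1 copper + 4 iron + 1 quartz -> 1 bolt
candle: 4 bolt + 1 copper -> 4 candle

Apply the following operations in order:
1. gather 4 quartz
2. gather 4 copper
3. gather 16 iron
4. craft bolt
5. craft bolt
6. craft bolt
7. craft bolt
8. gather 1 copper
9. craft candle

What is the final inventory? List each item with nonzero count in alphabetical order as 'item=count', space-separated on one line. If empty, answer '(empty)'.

After 1 (gather 4 quartz): quartz=4
After 2 (gather 4 copper): copper=4 quartz=4
After 3 (gather 16 iron): copper=4 iron=16 quartz=4
After 4 (craft bolt): bolt=1 copper=3 iron=12 quartz=3
After 5 (craft bolt): bolt=2 copper=2 iron=8 quartz=2
After 6 (craft bolt): bolt=3 copper=1 iron=4 quartz=1
After 7 (craft bolt): bolt=4
After 8 (gather 1 copper): bolt=4 copper=1
After 9 (craft candle): candle=4

Answer: candle=4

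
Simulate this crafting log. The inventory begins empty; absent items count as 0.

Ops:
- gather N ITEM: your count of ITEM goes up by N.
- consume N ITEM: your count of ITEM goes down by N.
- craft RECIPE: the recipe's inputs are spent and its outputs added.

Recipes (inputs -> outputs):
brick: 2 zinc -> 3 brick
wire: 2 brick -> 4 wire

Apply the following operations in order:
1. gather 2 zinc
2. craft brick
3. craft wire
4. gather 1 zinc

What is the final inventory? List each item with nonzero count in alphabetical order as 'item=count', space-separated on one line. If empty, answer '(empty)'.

Answer: brick=1 wire=4 zinc=1

Derivation:
After 1 (gather 2 zinc): zinc=2
After 2 (craft brick): brick=3
After 3 (craft wire): brick=1 wire=4
After 4 (gather 1 zinc): brick=1 wire=4 zinc=1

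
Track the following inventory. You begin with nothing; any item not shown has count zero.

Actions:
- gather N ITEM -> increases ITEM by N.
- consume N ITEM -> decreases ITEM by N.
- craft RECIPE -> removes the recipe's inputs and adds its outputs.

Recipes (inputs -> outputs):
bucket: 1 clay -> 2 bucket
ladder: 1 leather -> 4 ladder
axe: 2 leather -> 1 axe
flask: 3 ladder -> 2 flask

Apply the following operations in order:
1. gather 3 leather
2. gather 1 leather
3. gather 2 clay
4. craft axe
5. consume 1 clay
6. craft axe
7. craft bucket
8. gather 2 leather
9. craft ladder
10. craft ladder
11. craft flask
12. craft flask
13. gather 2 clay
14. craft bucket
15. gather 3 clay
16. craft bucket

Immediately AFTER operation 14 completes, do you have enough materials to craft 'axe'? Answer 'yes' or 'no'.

After 1 (gather 3 leather): leather=3
After 2 (gather 1 leather): leather=4
After 3 (gather 2 clay): clay=2 leather=4
After 4 (craft axe): axe=1 clay=2 leather=2
After 5 (consume 1 clay): axe=1 clay=1 leather=2
After 6 (craft axe): axe=2 clay=1
After 7 (craft bucket): axe=2 bucket=2
After 8 (gather 2 leather): axe=2 bucket=2 leather=2
After 9 (craft ladder): axe=2 bucket=2 ladder=4 leather=1
After 10 (craft ladder): axe=2 bucket=2 ladder=8
After 11 (craft flask): axe=2 bucket=2 flask=2 ladder=5
After 12 (craft flask): axe=2 bucket=2 flask=4 ladder=2
After 13 (gather 2 clay): axe=2 bucket=2 clay=2 flask=4 ladder=2
After 14 (craft bucket): axe=2 bucket=4 clay=1 flask=4 ladder=2

Answer: no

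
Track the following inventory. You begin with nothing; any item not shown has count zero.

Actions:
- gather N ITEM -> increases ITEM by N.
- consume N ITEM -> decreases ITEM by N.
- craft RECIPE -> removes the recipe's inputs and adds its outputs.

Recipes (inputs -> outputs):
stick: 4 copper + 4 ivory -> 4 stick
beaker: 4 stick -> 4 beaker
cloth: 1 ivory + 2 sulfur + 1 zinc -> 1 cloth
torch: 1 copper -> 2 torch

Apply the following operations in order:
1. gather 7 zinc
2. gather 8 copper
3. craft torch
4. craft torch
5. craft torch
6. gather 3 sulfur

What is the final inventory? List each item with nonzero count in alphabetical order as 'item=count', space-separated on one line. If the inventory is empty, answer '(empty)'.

After 1 (gather 7 zinc): zinc=7
After 2 (gather 8 copper): copper=8 zinc=7
After 3 (craft torch): copper=7 torch=2 zinc=7
After 4 (craft torch): copper=6 torch=4 zinc=7
After 5 (craft torch): copper=5 torch=6 zinc=7
After 6 (gather 3 sulfur): copper=5 sulfur=3 torch=6 zinc=7

Answer: copper=5 sulfur=3 torch=6 zinc=7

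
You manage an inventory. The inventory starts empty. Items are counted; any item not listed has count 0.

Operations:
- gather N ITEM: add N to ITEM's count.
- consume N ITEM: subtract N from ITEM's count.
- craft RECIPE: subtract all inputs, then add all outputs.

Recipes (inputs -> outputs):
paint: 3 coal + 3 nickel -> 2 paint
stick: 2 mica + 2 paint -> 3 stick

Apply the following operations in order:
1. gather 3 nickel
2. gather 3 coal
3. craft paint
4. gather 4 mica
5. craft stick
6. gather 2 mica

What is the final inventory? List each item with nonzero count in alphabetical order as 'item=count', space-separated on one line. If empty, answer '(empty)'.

After 1 (gather 3 nickel): nickel=3
After 2 (gather 3 coal): coal=3 nickel=3
After 3 (craft paint): paint=2
After 4 (gather 4 mica): mica=4 paint=2
After 5 (craft stick): mica=2 stick=3
After 6 (gather 2 mica): mica=4 stick=3

Answer: mica=4 stick=3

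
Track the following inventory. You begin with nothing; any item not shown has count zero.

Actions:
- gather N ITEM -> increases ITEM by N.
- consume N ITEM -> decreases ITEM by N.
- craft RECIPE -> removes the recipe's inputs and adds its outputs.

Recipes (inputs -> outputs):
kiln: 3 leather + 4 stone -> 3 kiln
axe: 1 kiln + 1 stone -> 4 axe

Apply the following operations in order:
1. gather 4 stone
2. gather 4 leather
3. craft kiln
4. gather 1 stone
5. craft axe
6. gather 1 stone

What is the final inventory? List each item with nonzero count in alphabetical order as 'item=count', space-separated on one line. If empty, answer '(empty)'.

Answer: axe=4 kiln=2 leather=1 stone=1

Derivation:
After 1 (gather 4 stone): stone=4
After 2 (gather 4 leather): leather=4 stone=4
After 3 (craft kiln): kiln=3 leather=1
After 4 (gather 1 stone): kiln=3 leather=1 stone=1
After 5 (craft axe): axe=4 kiln=2 leather=1
After 6 (gather 1 stone): axe=4 kiln=2 leather=1 stone=1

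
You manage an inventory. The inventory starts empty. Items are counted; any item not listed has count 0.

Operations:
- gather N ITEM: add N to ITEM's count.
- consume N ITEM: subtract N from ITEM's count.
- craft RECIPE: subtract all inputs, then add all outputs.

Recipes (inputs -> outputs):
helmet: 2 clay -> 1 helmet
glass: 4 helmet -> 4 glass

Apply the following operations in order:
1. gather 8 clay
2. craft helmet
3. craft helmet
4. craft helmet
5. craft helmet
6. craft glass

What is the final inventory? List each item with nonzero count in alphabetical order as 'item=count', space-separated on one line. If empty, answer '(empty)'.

After 1 (gather 8 clay): clay=8
After 2 (craft helmet): clay=6 helmet=1
After 3 (craft helmet): clay=4 helmet=2
After 4 (craft helmet): clay=2 helmet=3
After 5 (craft helmet): helmet=4
After 6 (craft glass): glass=4

Answer: glass=4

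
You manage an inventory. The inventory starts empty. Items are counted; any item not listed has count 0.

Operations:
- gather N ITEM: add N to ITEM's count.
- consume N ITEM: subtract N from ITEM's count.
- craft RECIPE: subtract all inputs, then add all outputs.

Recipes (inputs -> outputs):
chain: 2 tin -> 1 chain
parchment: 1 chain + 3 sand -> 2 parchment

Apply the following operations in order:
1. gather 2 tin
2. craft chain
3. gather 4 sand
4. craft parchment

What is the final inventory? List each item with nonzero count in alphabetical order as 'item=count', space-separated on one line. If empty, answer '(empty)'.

Answer: parchment=2 sand=1

Derivation:
After 1 (gather 2 tin): tin=2
After 2 (craft chain): chain=1
After 3 (gather 4 sand): chain=1 sand=4
After 4 (craft parchment): parchment=2 sand=1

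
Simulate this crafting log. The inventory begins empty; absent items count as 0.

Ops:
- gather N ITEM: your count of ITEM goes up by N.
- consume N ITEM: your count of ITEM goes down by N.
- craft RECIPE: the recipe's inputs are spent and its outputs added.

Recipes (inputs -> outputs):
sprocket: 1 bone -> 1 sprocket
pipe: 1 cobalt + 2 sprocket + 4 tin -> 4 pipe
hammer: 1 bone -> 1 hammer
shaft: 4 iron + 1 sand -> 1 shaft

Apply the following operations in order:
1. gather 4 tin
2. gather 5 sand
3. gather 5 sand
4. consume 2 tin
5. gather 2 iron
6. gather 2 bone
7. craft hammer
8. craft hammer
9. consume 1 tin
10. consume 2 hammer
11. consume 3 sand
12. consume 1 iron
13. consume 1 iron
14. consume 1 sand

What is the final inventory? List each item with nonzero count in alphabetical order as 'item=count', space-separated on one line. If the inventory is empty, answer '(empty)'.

After 1 (gather 4 tin): tin=4
After 2 (gather 5 sand): sand=5 tin=4
After 3 (gather 5 sand): sand=10 tin=4
After 4 (consume 2 tin): sand=10 tin=2
After 5 (gather 2 iron): iron=2 sand=10 tin=2
After 6 (gather 2 bone): bone=2 iron=2 sand=10 tin=2
After 7 (craft hammer): bone=1 hammer=1 iron=2 sand=10 tin=2
After 8 (craft hammer): hammer=2 iron=2 sand=10 tin=2
After 9 (consume 1 tin): hammer=2 iron=2 sand=10 tin=1
After 10 (consume 2 hammer): iron=2 sand=10 tin=1
After 11 (consume 3 sand): iron=2 sand=7 tin=1
After 12 (consume 1 iron): iron=1 sand=7 tin=1
After 13 (consume 1 iron): sand=7 tin=1
After 14 (consume 1 sand): sand=6 tin=1

Answer: sand=6 tin=1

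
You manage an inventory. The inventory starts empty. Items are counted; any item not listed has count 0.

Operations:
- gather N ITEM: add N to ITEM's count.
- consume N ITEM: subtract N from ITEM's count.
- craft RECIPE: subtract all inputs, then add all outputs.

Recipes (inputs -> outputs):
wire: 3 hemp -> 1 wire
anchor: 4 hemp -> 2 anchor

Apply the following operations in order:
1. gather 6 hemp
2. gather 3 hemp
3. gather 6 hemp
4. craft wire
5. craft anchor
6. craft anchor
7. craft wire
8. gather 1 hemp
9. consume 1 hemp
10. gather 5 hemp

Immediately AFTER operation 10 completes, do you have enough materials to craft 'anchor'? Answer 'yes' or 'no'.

After 1 (gather 6 hemp): hemp=6
After 2 (gather 3 hemp): hemp=9
After 3 (gather 6 hemp): hemp=15
After 4 (craft wire): hemp=12 wire=1
After 5 (craft anchor): anchor=2 hemp=8 wire=1
After 6 (craft anchor): anchor=4 hemp=4 wire=1
After 7 (craft wire): anchor=4 hemp=1 wire=2
After 8 (gather 1 hemp): anchor=4 hemp=2 wire=2
After 9 (consume 1 hemp): anchor=4 hemp=1 wire=2
After 10 (gather 5 hemp): anchor=4 hemp=6 wire=2

Answer: yes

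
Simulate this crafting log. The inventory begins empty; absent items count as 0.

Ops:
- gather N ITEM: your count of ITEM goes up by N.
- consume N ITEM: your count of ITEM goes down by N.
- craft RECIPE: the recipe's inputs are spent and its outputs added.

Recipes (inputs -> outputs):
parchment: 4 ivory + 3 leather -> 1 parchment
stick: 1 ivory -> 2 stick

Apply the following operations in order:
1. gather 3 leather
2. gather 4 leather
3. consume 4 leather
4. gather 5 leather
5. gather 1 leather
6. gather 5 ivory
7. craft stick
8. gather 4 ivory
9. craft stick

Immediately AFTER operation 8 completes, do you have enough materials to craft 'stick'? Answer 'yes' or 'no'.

After 1 (gather 3 leather): leather=3
After 2 (gather 4 leather): leather=7
After 3 (consume 4 leather): leather=3
After 4 (gather 5 leather): leather=8
After 5 (gather 1 leather): leather=9
After 6 (gather 5 ivory): ivory=5 leather=9
After 7 (craft stick): ivory=4 leather=9 stick=2
After 8 (gather 4 ivory): ivory=8 leather=9 stick=2

Answer: yes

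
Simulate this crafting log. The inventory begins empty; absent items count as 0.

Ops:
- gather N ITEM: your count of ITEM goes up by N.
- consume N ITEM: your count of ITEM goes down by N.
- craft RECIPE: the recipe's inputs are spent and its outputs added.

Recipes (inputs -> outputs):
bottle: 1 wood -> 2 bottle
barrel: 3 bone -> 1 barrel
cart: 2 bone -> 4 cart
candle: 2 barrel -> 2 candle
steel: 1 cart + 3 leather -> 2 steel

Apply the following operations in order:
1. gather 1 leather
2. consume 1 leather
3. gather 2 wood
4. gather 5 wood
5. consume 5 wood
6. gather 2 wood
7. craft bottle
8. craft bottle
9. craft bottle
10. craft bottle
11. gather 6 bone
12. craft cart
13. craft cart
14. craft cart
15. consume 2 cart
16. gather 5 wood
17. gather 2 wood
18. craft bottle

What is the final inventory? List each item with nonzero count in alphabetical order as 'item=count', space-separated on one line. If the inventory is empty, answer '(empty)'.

Answer: bottle=10 cart=10 wood=6

Derivation:
After 1 (gather 1 leather): leather=1
After 2 (consume 1 leather): (empty)
After 3 (gather 2 wood): wood=2
After 4 (gather 5 wood): wood=7
After 5 (consume 5 wood): wood=2
After 6 (gather 2 wood): wood=4
After 7 (craft bottle): bottle=2 wood=3
After 8 (craft bottle): bottle=4 wood=2
After 9 (craft bottle): bottle=6 wood=1
After 10 (craft bottle): bottle=8
After 11 (gather 6 bone): bone=6 bottle=8
After 12 (craft cart): bone=4 bottle=8 cart=4
After 13 (craft cart): bone=2 bottle=8 cart=8
After 14 (craft cart): bottle=8 cart=12
After 15 (consume 2 cart): bottle=8 cart=10
After 16 (gather 5 wood): bottle=8 cart=10 wood=5
After 17 (gather 2 wood): bottle=8 cart=10 wood=7
After 18 (craft bottle): bottle=10 cart=10 wood=6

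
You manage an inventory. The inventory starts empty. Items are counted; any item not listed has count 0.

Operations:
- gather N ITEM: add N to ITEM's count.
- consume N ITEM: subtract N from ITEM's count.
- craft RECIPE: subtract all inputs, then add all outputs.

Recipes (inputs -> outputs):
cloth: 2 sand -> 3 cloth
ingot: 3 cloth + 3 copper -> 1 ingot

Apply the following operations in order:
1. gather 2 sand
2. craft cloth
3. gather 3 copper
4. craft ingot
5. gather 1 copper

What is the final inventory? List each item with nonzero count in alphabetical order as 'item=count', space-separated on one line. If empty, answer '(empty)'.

After 1 (gather 2 sand): sand=2
After 2 (craft cloth): cloth=3
After 3 (gather 3 copper): cloth=3 copper=3
After 4 (craft ingot): ingot=1
After 5 (gather 1 copper): copper=1 ingot=1

Answer: copper=1 ingot=1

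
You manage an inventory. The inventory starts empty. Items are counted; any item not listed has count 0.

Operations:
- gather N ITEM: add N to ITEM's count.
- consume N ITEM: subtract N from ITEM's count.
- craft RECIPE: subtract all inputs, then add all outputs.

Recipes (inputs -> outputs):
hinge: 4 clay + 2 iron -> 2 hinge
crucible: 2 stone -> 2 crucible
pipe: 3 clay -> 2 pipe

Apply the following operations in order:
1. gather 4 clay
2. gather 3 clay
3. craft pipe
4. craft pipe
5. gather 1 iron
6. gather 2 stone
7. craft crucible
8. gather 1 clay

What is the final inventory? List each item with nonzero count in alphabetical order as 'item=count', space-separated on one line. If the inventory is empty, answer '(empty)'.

Answer: clay=2 crucible=2 iron=1 pipe=4

Derivation:
After 1 (gather 4 clay): clay=4
After 2 (gather 3 clay): clay=7
After 3 (craft pipe): clay=4 pipe=2
After 4 (craft pipe): clay=1 pipe=4
After 5 (gather 1 iron): clay=1 iron=1 pipe=4
After 6 (gather 2 stone): clay=1 iron=1 pipe=4 stone=2
After 7 (craft crucible): clay=1 crucible=2 iron=1 pipe=4
After 8 (gather 1 clay): clay=2 crucible=2 iron=1 pipe=4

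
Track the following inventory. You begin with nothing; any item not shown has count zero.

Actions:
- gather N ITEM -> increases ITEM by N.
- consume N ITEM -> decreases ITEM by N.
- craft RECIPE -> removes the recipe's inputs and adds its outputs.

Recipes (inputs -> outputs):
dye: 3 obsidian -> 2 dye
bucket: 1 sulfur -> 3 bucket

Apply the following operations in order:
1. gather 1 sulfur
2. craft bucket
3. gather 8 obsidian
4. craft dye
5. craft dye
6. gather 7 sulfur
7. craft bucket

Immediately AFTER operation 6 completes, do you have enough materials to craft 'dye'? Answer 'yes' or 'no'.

After 1 (gather 1 sulfur): sulfur=1
After 2 (craft bucket): bucket=3
After 3 (gather 8 obsidian): bucket=3 obsidian=8
After 4 (craft dye): bucket=3 dye=2 obsidian=5
After 5 (craft dye): bucket=3 dye=4 obsidian=2
After 6 (gather 7 sulfur): bucket=3 dye=4 obsidian=2 sulfur=7

Answer: no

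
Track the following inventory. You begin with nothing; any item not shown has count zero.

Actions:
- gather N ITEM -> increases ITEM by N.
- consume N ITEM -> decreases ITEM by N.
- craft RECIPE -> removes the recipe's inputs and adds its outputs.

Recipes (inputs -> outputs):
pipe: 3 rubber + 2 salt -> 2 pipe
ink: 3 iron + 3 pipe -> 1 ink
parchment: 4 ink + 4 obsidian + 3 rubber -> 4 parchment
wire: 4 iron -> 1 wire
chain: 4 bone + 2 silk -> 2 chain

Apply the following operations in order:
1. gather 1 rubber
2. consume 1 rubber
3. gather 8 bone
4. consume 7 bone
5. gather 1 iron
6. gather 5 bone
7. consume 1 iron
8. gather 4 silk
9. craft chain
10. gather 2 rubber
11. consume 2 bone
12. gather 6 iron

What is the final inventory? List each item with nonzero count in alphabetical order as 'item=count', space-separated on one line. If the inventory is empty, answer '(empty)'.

After 1 (gather 1 rubber): rubber=1
After 2 (consume 1 rubber): (empty)
After 3 (gather 8 bone): bone=8
After 4 (consume 7 bone): bone=1
After 5 (gather 1 iron): bone=1 iron=1
After 6 (gather 5 bone): bone=6 iron=1
After 7 (consume 1 iron): bone=6
After 8 (gather 4 silk): bone=6 silk=4
After 9 (craft chain): bone=2 chain=2 silk=2
After 10 (gather 2 rubber): bone=2 chain=2 rubber=2 silk=2
After 11 (consume 2 bone): chain=2 rubber=2 silk=2
After 12 (gather 6 iron): chain=2 iron=6 rubber=2 silk=2

Answer: chain=2 iron=6 rubber=2 silk=2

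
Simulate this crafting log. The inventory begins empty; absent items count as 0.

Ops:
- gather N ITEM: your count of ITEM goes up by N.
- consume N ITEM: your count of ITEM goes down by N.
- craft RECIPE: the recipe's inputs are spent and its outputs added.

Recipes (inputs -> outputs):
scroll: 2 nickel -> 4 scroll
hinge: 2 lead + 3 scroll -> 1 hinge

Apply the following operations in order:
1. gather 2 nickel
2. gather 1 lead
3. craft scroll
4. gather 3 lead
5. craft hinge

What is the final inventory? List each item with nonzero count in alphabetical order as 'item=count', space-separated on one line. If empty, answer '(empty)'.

Answer: hinge=1 lead=2 scroll=1

Derivation:
After 1 (gather 2 nickel): nickel=2
After 2 (gather 1 lead): lead=1 nickel=2
After 3 (craft scroll): lead=1 scroll=4
After 4 (gather 3 lead): lead=4 scroll=4
After 5 (craft hinge): hinge=1 lead=2 scroll=1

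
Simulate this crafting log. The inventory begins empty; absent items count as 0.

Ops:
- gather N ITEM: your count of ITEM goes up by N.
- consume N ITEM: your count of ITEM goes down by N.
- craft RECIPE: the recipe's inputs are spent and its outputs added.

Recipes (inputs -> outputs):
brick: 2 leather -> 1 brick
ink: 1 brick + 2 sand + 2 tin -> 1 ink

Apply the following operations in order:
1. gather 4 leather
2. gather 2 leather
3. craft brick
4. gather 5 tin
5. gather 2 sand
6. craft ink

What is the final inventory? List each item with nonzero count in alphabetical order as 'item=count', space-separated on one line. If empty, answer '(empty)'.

Answer: ink=1 leather=4 tin=3

Derivation:
After 1 (gather 4 leather): leather=4
After 2 (gather 2 leather): leather=6
After 3 (craft brick): brick=1 leather=4
After 4 (gather 5 tin): brick=1 leather=4 tin=5
After 5 (gather 2 sand): brick=1 leather=4 sand=2 tin=5
After 6 (craft ink): ink=1 leather=4 tin=3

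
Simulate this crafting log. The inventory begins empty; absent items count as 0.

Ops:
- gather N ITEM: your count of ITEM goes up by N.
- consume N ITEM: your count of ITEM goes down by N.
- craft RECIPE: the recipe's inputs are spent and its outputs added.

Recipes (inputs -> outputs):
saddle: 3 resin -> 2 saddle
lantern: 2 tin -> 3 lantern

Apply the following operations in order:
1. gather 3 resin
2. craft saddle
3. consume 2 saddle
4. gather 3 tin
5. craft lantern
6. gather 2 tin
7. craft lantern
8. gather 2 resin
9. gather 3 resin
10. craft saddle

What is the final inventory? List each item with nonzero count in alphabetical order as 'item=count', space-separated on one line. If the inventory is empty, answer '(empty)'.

Answer: lantern=6 resin=2 saddle=2 tin=1

Derivation:
After 1 (gather 3 resin): resin=3
After 2 (craft saddle): saddle=2
After 3 (consume 2 saddle): (empty)
After 4 (gather 3 tin): tin=3
After 5 (craft lantern): lantern=3 tin=1
After 6 (gather 2 tin): lantern=3 tin=3
After 7 (craft lantern): lantern=6 tin=1
After 8 (gather 2 resin): lantern=6 resin=2 tin=1
After 9 (gather 3 resin): lantern=6 resin=5 tin=1
After 10 (craft saddle): lantern=6 resin=2 saddle=2 tin=1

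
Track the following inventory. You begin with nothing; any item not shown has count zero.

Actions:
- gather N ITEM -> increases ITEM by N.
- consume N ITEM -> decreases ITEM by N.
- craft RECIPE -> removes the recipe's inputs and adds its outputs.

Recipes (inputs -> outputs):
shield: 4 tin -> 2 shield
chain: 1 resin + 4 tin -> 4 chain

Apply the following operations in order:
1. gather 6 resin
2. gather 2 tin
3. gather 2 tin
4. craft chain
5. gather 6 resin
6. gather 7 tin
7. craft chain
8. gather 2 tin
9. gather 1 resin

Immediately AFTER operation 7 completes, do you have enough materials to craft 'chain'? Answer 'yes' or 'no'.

Answer: no

Derivation:
After 1 (gather 6 resin): resin=6
After 2 (gather 2 tin): resin=6 tin=2
After 3 (gather 2 tin): resin=6 tin=4
After 4 (craft chain): chain=4 resin=5
After 5 (gather 6 resin): chain=4 resin=11
After 6 (gather 7 tin): chain=4 resin=11 tin=7
After 7 (craft chain): chain=8 resin=10 tin=3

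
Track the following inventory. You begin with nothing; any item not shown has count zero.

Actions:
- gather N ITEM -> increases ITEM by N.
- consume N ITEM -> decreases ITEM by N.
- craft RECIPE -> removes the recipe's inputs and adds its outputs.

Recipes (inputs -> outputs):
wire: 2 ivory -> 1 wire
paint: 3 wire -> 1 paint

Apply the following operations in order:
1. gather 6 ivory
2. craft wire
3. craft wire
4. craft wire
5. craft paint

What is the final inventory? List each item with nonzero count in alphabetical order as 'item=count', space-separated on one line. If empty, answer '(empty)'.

Answer: paint=1

Derivation:
After 1 (gather 6 ivory): ivory=6
After 2 (craft wire): ivory=4 wire=1
After 3 (craft wire): ivory=2 wire=2
After 4 (craft wire): wire=3
After 5 (craft paint): paint=1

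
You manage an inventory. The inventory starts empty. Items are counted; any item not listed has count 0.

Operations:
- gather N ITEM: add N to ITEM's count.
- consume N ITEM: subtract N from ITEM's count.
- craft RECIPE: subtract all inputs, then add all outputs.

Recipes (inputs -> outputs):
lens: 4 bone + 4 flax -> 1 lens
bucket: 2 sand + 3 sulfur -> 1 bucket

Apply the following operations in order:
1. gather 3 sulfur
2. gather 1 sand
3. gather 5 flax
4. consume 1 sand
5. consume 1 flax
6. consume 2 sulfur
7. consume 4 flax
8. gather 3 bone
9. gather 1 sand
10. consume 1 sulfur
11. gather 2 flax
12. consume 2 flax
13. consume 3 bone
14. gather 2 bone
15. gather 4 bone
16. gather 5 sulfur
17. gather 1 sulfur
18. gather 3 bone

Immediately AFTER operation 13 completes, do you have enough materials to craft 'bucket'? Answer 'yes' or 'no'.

After 1 (gather 3 sulfur): sulfur=3
After 2 (gather 1 sand): sand=1 sulfur=3
After 3 (gather 5 flax): flax=5 sand=1 sulfur=3
After 4 (consume 1 sand): flax=5 sulfur=3
After 5 (consume 1 flax): flax=4 sulfur=3
After 6 (consume 2 sulfur): flax=4 sulfur=1
After 7 (consume 4 flax): sulfur=1
After 8 (gather 3 bone): bone=3 sulfur=1
After 9 (gather 1 sand): bone=3 sand=1 sulfur=1
After 10 (consume 1 sulfur): bone=3 sand=1
After 11 (gather 2 flax): bone=3 flax=2 sand=1
After 12 (consume 2 flax): bone=3 sand=1
After 13 (consume 3 bone): sand=1

Answer: no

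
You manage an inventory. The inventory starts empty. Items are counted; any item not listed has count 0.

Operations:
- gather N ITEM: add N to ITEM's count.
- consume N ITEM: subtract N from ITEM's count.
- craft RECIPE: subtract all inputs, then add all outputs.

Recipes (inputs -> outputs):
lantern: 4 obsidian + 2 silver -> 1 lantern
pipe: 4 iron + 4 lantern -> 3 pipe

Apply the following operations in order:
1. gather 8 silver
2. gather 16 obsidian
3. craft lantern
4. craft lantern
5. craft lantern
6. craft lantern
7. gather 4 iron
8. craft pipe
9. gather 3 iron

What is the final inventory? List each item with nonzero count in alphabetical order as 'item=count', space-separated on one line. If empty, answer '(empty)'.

Answer: iron=3 pipe=3

Derivation:
After 1 (gather 8 silver): silver=8
After 2 (gather 16 obsidian): obsidian=16 silver=8
After 3 (craft lantern): lantern=1 obsidian=12 silver=6
After 4 (craft lantern): lantern=2 obsidian=8 silver=4
After 5 (craft lantern): lantern=3 obsidian=4 silver=2
After 6 (craft lantern): lantern=4
After 7 (gather 4 iron): iron=4 lantern=4
After 8 (craft pipe): pipe=3
After 9 (gather 3 iron): iron=3 pipe=3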